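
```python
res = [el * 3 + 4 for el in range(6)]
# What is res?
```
Trace:
  el=0
  el=1
  el=2
  el=3
  el=4
  el=5
  res=[4, 7, 10, 13, 16, 19]

Final answer: [4, 7, 10, 13, 16, 19]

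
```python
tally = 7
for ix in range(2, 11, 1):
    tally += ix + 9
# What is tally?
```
Trace:
  tally=7
  tally=18, ix=2
  tally=30, ix=3
  tally=43, ix=4
  tally=57, ix=5
  tally=72, ix=6
  tally=88, ix=7
  tally=105, ix=8
  tally=123, ix=9
  tally=142, ix=10

Final answer: 142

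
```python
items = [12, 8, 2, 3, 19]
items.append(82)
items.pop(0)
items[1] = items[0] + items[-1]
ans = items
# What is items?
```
Trace:
  items=[12, 8, 2, 3, 19]
  items=[12, 8, 2, 3, 19, 82]
  items=[8, 2, 3, 19, 82]
  items=[8, 90, 3, 19, 82]
  items=[8, 90, 3, 19, 82], ans=[8, 90, 3, 19, 82]

Final answer: [8, 90, 3, 19, 82]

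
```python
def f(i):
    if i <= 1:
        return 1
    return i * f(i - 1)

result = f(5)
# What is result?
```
Call trace:
f(i=5)
  f(i=4)
    f(i=3)
      f(i=2)
        f(i=1)
        -> return 1
      -> return 2
    -> return 6
  -> return 24
-> return 120

Final answer: 120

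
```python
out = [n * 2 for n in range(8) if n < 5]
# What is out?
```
Trace:
  n=0
  n=1
  n=2
  n=3
  n=4
  n=5
  n=6
  n=7
  out=[0, 2, 4, 6, 8]

Final answer: [0, 2, 4, 6, 8]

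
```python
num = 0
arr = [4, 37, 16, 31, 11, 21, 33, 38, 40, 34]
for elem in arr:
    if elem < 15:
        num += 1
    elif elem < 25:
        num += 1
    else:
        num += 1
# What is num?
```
Trace:
  num=0
  num=1, elem=4
  num=2, elem=37
  num=3, elem=16
  num=4, elem=31
  num=5, elem=11
  num=6, elem=21
  num=7, elem=33
  num=8, elem=38
  num=9, elem=40
  num=10, elem=34

Final answer: 10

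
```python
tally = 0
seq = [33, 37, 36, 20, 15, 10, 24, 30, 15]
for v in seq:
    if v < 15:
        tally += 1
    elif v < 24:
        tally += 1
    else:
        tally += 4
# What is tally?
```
Trace:
  tally=0
  tally=4, v=33
  tally=8, v=37
  tally=12, v=36
  tally=13, v=20
  tally=14, v=15
  tally=15, v=10
  tally=19, v=24
  tally=23, v=30
  tally=24, v=15

Final answer: 24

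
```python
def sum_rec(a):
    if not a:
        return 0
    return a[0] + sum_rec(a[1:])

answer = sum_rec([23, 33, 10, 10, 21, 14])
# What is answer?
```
Call trace:
sum_rec(a=[23, 33, 10, 10, 21, 14])
  sum_rec(a=[33, 10, 10, 21, 14])
    sum_rec(a=[10, 10, 21, 14])
      sum_rec(a=[10, 21, 14])
        sum_rec(a=[21, 14])
          sum_rec(a=[14])
            sum_rec(a=[])
            -> return 0
          -> return 14
        -> return 35
      -> return 45
    -> return 55
  -> return 88
-> return 111

Final answer: 111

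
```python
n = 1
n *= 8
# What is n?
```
Trace:
  n=1
  n=8

Final answer: 8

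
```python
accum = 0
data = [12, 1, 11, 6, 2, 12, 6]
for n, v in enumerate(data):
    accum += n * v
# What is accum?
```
Trace:
  accum=0
  accum=0, n=0, v=12
  accum=1, n=1, v=1
  accum=23, n=2, v=11
  accum=41, n=3, v=6
  accum=49, n=4, v=2
  accum=109, n=5, v=12
  accum=145, n=6, v=6

Final answer: 145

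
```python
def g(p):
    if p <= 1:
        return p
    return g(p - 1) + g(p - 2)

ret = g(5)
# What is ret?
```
Call trace (a repeated sub-call is expanded the first time; later identical calls just restate its return value):
g(p=5)
  g(p=4)
    g(p=3)
      g(p=2)
        g(p=1)
        -> return 1
        g(p=0)
        -> return 0
      -> return 1
      g(p=1)
      -> return 1
    -> return 2
    g(p=2) -> return 1  (same call as traced above)
  -> return 3
  g(p=3) -> return 2  (same call as traced above)
-> return 5

Final answer: 5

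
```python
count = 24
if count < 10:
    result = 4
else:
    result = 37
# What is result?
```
Trace:
  count=24
  count=24, result=37

Final answer: 37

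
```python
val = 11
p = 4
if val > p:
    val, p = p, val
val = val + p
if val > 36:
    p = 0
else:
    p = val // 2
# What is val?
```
Trace:
  val=11
  val=11, p=4
  val=4, p=11
  val=15, p=11
  val=15, p=7

Final answer: 15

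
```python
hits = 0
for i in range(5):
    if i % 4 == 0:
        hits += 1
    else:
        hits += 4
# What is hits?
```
Trace:
  hits=0
  hits=1, i=0
  hits=5, i=1
  hits=9, i=2
  hits=13, i=3
  hits=14, i=4

Final answer: 14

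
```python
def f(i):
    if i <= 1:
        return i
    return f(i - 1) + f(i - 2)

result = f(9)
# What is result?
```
Call trace (a repeated sub-call is expanded the first time; later identical calls just restate its return value):
f(i=9)
  f(i=8)
    f(i=7)
      f(i=6)
        f(i=5)
          f(i=4)
            f(i=3)
              f(i=2)
                f(i=1)
                -> return 1
                f(i=0)
                -> return 0
              -> return 1
              f(i=1)
              -> return 1
            -> return 2
            f(i=2) -> return 1  (same call as traced above)
          -> return 3
          f(i=3) -> return 2  (same call as traced above)
        -> return 5
        f(i=4) -> return 3  (same call as traced above)
      -> return 8
      f(i=5) -> return 5  (same call as traced above)
    -> return 13
    f(i=6) -> return 8  (same call as traced above)
  -> return 21
  f(i=7) -> return 13  (same call as traced above)
-> return 34

Final answer: 34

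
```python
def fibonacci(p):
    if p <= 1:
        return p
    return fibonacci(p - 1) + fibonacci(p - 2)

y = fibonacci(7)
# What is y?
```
Call trace (a repeated sub-call is expanded the first time; later identical calls just restate its return value):
fibonacci(p=7)
  fibonacci(p=6)
    fibonacci(p=5)
      fibonacci(p=4)
        fibonacci(p=3)
          fibonacci(p=2)
            fibonacci(p=1)
            -> return 1
            fibonacci(p=0)
            -> return 0
          -> return 1
          fibonacci(p=1)
          -> return 1
        -> return 2
        fibonacci(p=2) -> return 1  (same call as traced above)
      -> return 3
      fibonacci(p=3) -> return 2  (same call as traced above)
    -> return 5
    fibonacci(p=4) -> return 3  (same call as traced above)
  -> return 8
  fibonacci(p=5) -> return 5  (same call as traced above)
-> return 13

Final answer: 13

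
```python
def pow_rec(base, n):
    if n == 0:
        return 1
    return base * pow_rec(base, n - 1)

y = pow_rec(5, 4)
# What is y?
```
Call trace:
pow_rec(base=5, n=4)
  pow_rec(base=5, n=3)
    pow_rec(base=5, n=2)
      pow_rec(base=5, n=1)
        pow_rec(base=5, n=0)
        -> return 1
      -> return 5
    -> return 25
  -> return 125
-> return 625

Final answer: 625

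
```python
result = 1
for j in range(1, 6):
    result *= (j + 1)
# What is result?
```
Trace:
  result=1
  result=2, j=1
  result=6, j=2
  result=24, j=3
  result=120, j=4
  result=720, j=5

Final answer: 720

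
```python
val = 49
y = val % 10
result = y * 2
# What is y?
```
Trace:
  val=49
  val=49, y=9
  val=49, y=9, result=18

Final answer: 9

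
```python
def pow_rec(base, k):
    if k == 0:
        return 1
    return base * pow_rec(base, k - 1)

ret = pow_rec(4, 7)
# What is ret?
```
Call trace:
pow_rec(base=4, k=7)
  pow_rec(base=4, k=6)
    pow_rec(base=4, k=5)
      pow_rec(base=4, k=4)
        pow_rec(base=4, k=3)
          pow_rec(base=4, k=2)
            pow_rec(base=4, k=1)
              pow_rec(base=4, k=0)
              -> return 1
            -> return 4
          -> return 16
        -> return 64
      -> return 256
    -> return 1024
  -> return 4096
-> return 16384

Final answer: 16384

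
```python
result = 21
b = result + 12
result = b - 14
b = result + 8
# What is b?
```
Trace:
  result=21
  result=21, b=33
  result=19, b=33
  result=19, b=27

Final answer: 27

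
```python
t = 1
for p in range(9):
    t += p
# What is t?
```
Trace:
  t=1
  t=1, p=0
  t=2, p=1
  t=4, p=2
  t=7, p=3
  t=11, p=4
  t=16, p=5
  t=22, p=6
  t=29, p=7
  t=37, p=8

Final answer: 37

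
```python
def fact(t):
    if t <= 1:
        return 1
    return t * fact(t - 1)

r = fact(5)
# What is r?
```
Call trace:
fact(t=5)
  fact(t=4)
    fact(t=3)
      fact(t=2)
        fact(t=1)
        -> return 1
      -> return 2
    -> return 6
  -> return 24
-> return 120

Final answer: 120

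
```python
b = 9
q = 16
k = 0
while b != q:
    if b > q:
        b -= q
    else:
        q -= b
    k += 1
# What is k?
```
Trace:
  b=9
  b=9, q=16
  b=9, q=16, k=0
  b=9, q=7, k=1
  b=2, q=7, k=2
  b=2, q=5, k=3
  b=2, q=3, k=4
  b=2, q=1, k=5
  b=1, q=1, k=6

Final answer: 6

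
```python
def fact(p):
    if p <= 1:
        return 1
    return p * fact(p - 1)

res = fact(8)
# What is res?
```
Call trace:
fact(p=8)
  fact(p=7)
    fact(p=6)
      fact(p=5)
        fact(p=4)
          fact(p=3)
            fact(p=2)
              fact(p=1)
              -> return 1
            -> return 2
          -> return 6
        -> return 24
      -> return 120
    -> return 720
  -> return 5040
-> return 40320

Final answer: 40320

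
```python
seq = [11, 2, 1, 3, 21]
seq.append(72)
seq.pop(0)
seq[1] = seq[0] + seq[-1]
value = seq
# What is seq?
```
Trace:
  seq=[11, 2, 1, 3, 21]
  seq=[11, 2, 1, 3, 21, 72]
  seq=[2, 1, 3, 21, 72]
  seq=[2, 74, 3, 21, 72]
  seq=[2, 74, 3, 21, 72], value=[2, 74, 3, 21, 72]

Final answer: [2, 74, 3, 21, 72]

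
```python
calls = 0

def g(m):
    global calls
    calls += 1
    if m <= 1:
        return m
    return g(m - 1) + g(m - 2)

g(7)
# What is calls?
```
Call trace (a repeated sub-call is expanded the first time; later identical calls just restate its return value):
g(m=7)
  g(m=6)
    g(m=5)
      g(m=4)
        g(m=3)
          g(m=2)
            g(m=1)
            -> return 1
            g(m=0)
            -> return 0
          -> return 1
          g(m=1)
          -> return 1
        -> return 2
        g(m=2) -> return 1  (same call as traced above)
      -> return 3
      g(m=3) -> return 2  (same call as traced above)
    -> return 5
    g(m=4) -> return 3  (same call as traced above)
  -> return 8
  g(m=5) -> return 5  (same call as traced above)
-> return 13

calls is incremented once per call, so count the calls in each subtree. Let C(m) = number of calls made by g(m).
C(0) = C(1) = 1 (base case, no recursion); C(m) = 1 + C(m - 1) + C(m - 2) otherwise.
C(2) = 1 + C(1) + C(0) = 1 + 1 + 1 = 3
C(3) = 1 + C(2) + C(1) = 1 + 3 + 1 = 5
C(4) = 1 + C(3) + C(2) = 1 + 5 + 3 = 9
C(5) = 1 + C(4) + C(3) = 1 + 9 + 5 = 15
C(6) = 1 + C(5) + C(4) = 1 + 15 + 9 = 25
C(7) = 1 + C(6) + C(5) = 1 + 25 + 15 = 41
calls = C(7) = 41

Final answer: 41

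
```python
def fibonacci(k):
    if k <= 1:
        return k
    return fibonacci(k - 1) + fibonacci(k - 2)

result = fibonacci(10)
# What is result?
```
Call trace (a repeated sub-call is expanded the first time; later identical calls just restate its return value):
fibonacci(k=10)
  fibonacci(k=9)
    fibonacci(k=8)
      fibonacci(k=7)
        fibonacci(k=6)
          fibonacci(k=5)
            fibonacci(k=4)
              fibonacci(k=3)
                fibonacci(k=2)
                  fibonacci(k=1)
                  -> return 1
                  fibonacci(k=0)
                  -> return 0
                -> return 1
                fibonacci(k=1)
                -> return 1
              -> return 2
              fibonacci(k=2) -> return 1  (same call as traced above)
            -> return 3
            fibonacci(k=3) -> return 2  (same call as traced above)
          -> return 5
          fibonacci(k=4) -> return 3  (same call as traced above)
        -> return 8
        fibonacci(k=5) -> return 5  (same call as traced above)
      -> return 13
      fibonacci(k=6) -> return 8  (same call as traced above)
    -> return 21
    fibonacci(k=7) -> return 13  (same call as traced above)
  -> return 34
  fibonacci(k=8) -> return 21  (same call as traced above)
-> return 55

Final answer: 55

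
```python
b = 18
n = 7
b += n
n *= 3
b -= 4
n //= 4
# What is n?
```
Trace:
  b=18
  b=18, n=7
  b=25, n=7
  b=25, n=21
  b=21, n=21
  b=21, n=5

Final answer: 5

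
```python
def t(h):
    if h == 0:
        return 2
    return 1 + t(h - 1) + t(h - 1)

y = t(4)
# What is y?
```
Call trace (a repeated sub-call is expanded the first time; later identical calls just restate its return value):
t(h=4)
  t(h=3)
    t(h=2)
      t(h=1)
        t(h=0)
        -> return 2
        t(h=0)
        -> return 2
      -> return 5
      t(h=1) -> return 5  (same call as traced above)
    -> return 11
    t(h=2) -> return 11  (same call as traced above)
  -> return 23
  t(h=3) -> return 23  (same call as traced above)
-> return 47

Final answer: 47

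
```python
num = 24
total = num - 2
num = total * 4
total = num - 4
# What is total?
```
Trace:
  num=24
  num=24, total=22
  num=88, total=22
  num=88, total=84

Final answer: 84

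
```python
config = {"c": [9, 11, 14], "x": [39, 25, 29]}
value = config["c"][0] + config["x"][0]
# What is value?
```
Trace:
  config={'c': [9, 11, 14], 'x': [39, 25, 29]}
  config={'c': [9, 11, 14], 'x': [39, 25, 29]}, value=48

Final answer: 48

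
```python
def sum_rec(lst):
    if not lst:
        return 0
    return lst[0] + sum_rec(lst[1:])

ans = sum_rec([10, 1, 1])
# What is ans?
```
Call trace:
sum_rec(lst=[10, 1, 1])
  sum_rec(lst=[1, 1])
    sum_rec(lst=[1])
      sum_rec(lst=[])
      -> return 0
    -> return 1
  -> return 2
-> return 12

Final answer: 12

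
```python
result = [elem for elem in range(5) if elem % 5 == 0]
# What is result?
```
Trace:
  elem=0
  elem=1
  elem=2
  elem=3
  elem=4
  result=[0]

Final answer: [0]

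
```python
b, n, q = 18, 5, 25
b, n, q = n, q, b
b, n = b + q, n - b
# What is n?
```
Trace:
  b=18, n=5, q=25
  b=5, n=25, q=18
  b=23, n=20, q=18

Final answer: 20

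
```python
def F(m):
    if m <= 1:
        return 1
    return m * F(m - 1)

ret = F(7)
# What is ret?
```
Call trace:
F(m=7)
  F(m=6)
    F(m=5)
      F(m=4)
        F(m=3)
          F(m=2)
            F(m=1)
            -> return 1
          -> return 2
        -> return 6
      -> return 24
    -> return 120
  -> return 720
-> return 5040

Final answer: 5040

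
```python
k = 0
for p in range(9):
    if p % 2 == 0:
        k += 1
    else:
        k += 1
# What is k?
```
Trace:
  k=0
  k=1, p=0
  k=2, p=1
  k=3, p=2
  k=4, p=3
  k=5, p=4
  k=6, p=5
  k=7, p=6
  k=8, p=7
  k=9, p=8

Final answer: 9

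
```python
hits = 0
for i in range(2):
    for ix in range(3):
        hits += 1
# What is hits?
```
Trace:
  hits=0
  hits=1, i=0, ix=0
  hits=2, i=0, ix=1
  hits=3, i=0, ix=2
  hits=4, i=1, ix=0
  hits=5, i=1, ix=1
  hits=6, i=1, ix=2

Final answer: 6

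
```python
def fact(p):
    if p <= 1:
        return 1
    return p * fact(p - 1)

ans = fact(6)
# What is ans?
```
Call trace:
fact(p=6)
  fact(p=5)
    fact(p=4)
      fact(p=3)
        fact(p=2)
          fact(p=1)
          -> return 1
        -> return 2
      -> return 6
    -> return 24
  -> return 120
-> return 720

Final answer: 720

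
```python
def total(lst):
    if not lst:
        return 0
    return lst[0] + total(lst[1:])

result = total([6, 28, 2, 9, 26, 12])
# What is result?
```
Call trace:
total(lst=[6, 28, 2, 9, 26, 12])
  total(lst=[28, 2, 9, 26, 12])
    total(lst=[2, 9, 26, 12])
      total(lst=[9, 26, 12])
        total(lst=[26, 12])
          total(lst=[12])
            total(lst=[])
            -> return 0
          -> return 12
        -> return 38
      -> return 47
    -> return 49
  -> return 77
-> return 83

Final answer: 83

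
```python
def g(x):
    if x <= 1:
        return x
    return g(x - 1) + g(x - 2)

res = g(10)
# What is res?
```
Call trace (a repeated sub-call is expanded the first time; later identical calls just restate its return value):
g(x=10)
  g(x=9)
    g(x=8)
      g(x=7)
        g(x=6)
          g(x=5)
            g(x=4)
              g(x=3)
                g(x=2)
                  g(x=1)
                  -> return 1
                  g(x=0)
                  -> return 0
                -> return 1
                g(x=1)
                -> return 1
              -> return 2
              g(x=2) -> return 1  (same call as traced above)
            -> return 3
            g(x=3) -> return 2  (same call as traced above)
          -> return 5
          g(x=4) -> return 3  (same call as traced above)
        -> return 8
        g(x=5) -> return 5  (same call as traced above)
      -> return 13
      g(x=6) -> return 8  (same call as traced above)
    -> return 21
    g(x=7) -> return 13  (same call as traced above)
  -> return 34
  g(x=8) -> return 21  (same call as traced above)
-> return 55

Final answer: 55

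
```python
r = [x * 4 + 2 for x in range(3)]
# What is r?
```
Trace:
  x=0
  x=1
  x=2
  r=[2, 6, 10]

Final answer: [2, 6, 10]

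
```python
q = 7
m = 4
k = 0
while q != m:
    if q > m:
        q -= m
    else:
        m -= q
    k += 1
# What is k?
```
Trace:
  q=7
  q=7, m=4
  q=7, m=4, k=0
  q=3, m=4, k=1
  q=3, m=1, k=2
  q=2, m=1, k=3
  q=1, m=1, k=4

Final answer: 4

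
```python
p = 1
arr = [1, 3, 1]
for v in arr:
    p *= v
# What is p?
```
Trace:
  p=1
  p=1, v=1
  p=3, v=3
  p=3, v=1

Final answer: 3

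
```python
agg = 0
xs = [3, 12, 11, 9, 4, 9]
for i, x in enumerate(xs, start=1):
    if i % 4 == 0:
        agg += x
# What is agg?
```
Trace:
  agg=0
  agg=0, i=1, x=3
  agg=0, i=2, x=12
  agg=0, i=3, x=11
  agg=9, i=4, x=9
  agg=9, i=5, x=4
  agg=9, i=6, x=9

Final answer: 9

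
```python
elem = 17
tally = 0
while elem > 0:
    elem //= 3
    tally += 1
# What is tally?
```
Trace:
  elem=17
  elem=17, tally=0
  elem=5, tally=1
  elem=1, tally=2
  elem=0, tally=3

Final answer: 3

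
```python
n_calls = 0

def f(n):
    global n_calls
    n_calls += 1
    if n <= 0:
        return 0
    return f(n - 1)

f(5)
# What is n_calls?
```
Call trace:
f(n=5)
  f(n=4)
    f(n=3)
      f(n=2)
        f(n=1)
          f(n=0)
          -> return 0
        -> return 0
      -> return 0
    -> return 0
  -> return 0
-> return 0

n_calls is incremented once per call. f is entered once for each n = 5, 4, 3, 2, 1, 0 (the n <= 0 call returns without recursing), i.e. 5 + 1 calls.
n_calls = 6

Final answer: 6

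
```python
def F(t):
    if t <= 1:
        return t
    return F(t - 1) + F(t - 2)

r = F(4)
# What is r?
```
Call trace (a repeated sub-call is expanded the first time; later identical calls just restate its return value):
F(t=4)
  F(t=3)
    F(t=2)
      F(t=1)
      -> return 1
      F(t=0)
      -> return 0
    -> return 1
    F(t=1)
    -> return 1
  -> return 2
  F(t=2) -> return 1  (same call as traced above)
-> return 3

Final answer: 3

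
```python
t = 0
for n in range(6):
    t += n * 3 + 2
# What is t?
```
Trace:
  t=0
  t=2, n=0
  t=7, n=1
  t=15, n=2
  t=26, n=3
  t=40, n=4
  t=57, n=5

Final answer: 57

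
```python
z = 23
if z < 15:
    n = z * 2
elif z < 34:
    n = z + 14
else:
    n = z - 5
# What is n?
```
Trace:
  z=23
  z=23, n=37

Final answer: 37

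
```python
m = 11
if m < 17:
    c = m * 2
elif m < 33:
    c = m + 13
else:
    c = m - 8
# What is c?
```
Trace:
  m=11
  m=11, c=22

Final answer: 22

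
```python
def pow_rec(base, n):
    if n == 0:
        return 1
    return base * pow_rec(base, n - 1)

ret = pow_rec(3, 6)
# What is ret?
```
Call trace:
pow_rec(base=3, n=6)
  pow_rec(base=3, n=5)
    pow_rec(base=3, n=4)
      pow_rec(base=3, n=3)
        pow_rec(base=3, n=2)
          pow_rec(base=3, n=1)
            pow_rec(base=3, n=0)
            -> return 1
          -> return 3
        -> return 9
      -> return 27
    -> return 81
  -> return 243
-> return 729

Final answer: 729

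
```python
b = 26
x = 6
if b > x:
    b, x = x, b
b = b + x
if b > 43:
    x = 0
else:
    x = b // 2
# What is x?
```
Trace:
  b=26
  b=26, x=6
  b=6, x=26
  b=32, x=26
  b=32, x=16

Final answer: 16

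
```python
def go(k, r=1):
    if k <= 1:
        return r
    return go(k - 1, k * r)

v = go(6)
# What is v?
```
Call trace:
go(k=6, r=1)
  go(k=5, r=6)
    go(k=4, r=30)
      go(k=3, r=120)
        go(k=2, r=360)
          go(k=1, r=720)
          -> return 720
        -> return 720
      -> return 720
    -> return 720
  -> return 720
-> return 720

Final answer: 720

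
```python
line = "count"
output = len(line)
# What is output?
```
Trace:
  line='count'
  line='count', output=5

Final answer: 5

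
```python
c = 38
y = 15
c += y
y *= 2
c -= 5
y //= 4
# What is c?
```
Trace:
  c=38
  c=38, y=15
  c=53, y=15
  c=53, y=30
  c=48, y=30
  c=48, y=7

Final answer: 48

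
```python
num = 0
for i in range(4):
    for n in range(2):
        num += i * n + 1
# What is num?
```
Trace:
  num=0
  num=1, i=0, n=0
  num=2, i=0, n=1
  num=3, i=1, n=0
  num=5, i=1, n=1
  num=6, i=2, n=0
  num=9, i=2, n=1
  num=10, i=3, n=0
  num=14, i=3, n=1

Final answer: 14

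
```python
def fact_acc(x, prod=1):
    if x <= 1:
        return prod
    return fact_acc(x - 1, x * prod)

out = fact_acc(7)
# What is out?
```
Call trace:
fact_acc(x=7, prod=1)
  fact_acc(x=6, prod=7)
    fact_acc(x=5, prod=42)
      fact_acc(x=4, prod=210)
        fact_acc(x=3, prod=840)
          fact_acc(x=2, prod=2520)
            fact_acc(x=1, prod=5040)
            -> return 5040
          -> return 5040
        -> return 5040
      -> return 5040
    -> return 5040
  -> return 5040
-> return 5040

Final answer: 5040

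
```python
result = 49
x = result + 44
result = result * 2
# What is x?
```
Trace:
  result=49
  result=49, x=93
  result=98, x=93

Final answer: 93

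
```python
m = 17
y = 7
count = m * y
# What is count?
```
Trace:
  m=17
  m=17, y=7
  m=17, y=7, count=119

Final answer: 119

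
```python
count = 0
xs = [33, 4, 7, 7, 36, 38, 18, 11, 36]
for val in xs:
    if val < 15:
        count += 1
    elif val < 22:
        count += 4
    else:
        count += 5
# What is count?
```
Trace:
  count=0
  count=5, val=33
  count=6, val=4
  count=7, val=7
  count=8, val=7
  count=13, val=36
  count=18, val=38
  count=22, val=18
  count=23, val=11
  count=28, val=36

Final answer: 28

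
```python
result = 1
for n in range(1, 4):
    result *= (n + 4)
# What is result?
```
Trace:
  result=1
  result=5, n=1
  result=30, n=2
  result=210, n=3

Final answer: 210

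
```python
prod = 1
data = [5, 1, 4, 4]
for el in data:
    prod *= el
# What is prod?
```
Trace:
  prod=1
  prod=5, el=5
  prod=5, el=1
  prod=20, el=4
  prod=80, el=4

Final answer: 80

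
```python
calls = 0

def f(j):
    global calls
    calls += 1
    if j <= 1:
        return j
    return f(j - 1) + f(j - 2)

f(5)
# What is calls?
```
Call trace (a repeated sub-call is expanded the first time; later identical calls just restate its return value):
f(j=5)
  f(j=4)
    f(j=3)
      f(j=2)
        f(j=1)
        -> return 1
        f(j=0)
        -> return 0
      -> return 1
      f(j=1)
      -> return 1
    -> return 2
    f(j=2) -> return 1  (same call as traced above)
  -> return 3
  f(j=3) -> return 2  (same call as traced above)
-> return 5

calls is incremented once per call, so count the calls in each subtree. Let C(j) = number of calls made by f(j).
C(0) = C(1) = 1 (base case, no recursion); C(j) = 1 + C(j - 1) + C(j - 2) otherwise.
C(2) = 1 + C(1) + C(0) = 1 + 1 + 1 = 3
C(3) = 1 + C(2) + C(1) = 1 + 3 + 1 = 5
C(4) = 1 + C(3) + C(2) = 1 + 5 + 3 = 9
C(5) = 1 + C(4) + C(3) = 1 + 9 + 5 = 15
calls = C(5) = 15

Final answer: 15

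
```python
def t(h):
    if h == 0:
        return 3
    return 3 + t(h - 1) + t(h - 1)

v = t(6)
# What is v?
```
Call trace (a repeated sub-call is expanded the first time; later identical calls just restate its return value):
t(h=6)
  t(h=5)
    t(h=4)
      t(h=3)
        t(h=2)
          t(h=1)
            t(h=0)
            -> return 3
            t(h=0)
            -> return 3
          -> return 9
          t(h=1) -> return 9  (same call as traced above)
        -> return 21
        t(h=2) -> return 21  (same call as traced above)
      -> return 45
      t(h=3) -> return 45  (same call as traced above)
    -> return 93
    t(h=4) -> return 93  (same call as traced above)
  -> return 189
  t(h=5) -> return 189  (same call as traced above)
-> return 381

Final answer: 381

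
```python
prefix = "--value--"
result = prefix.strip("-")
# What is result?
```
Trace:
  prefix='--value--'
  prefix='--value--', result='value'

Final answer: 'value'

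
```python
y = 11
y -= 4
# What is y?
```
Trace:
  y=11
  y=7

Final answer: 7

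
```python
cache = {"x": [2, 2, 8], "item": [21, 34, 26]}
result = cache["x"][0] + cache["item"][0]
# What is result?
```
Trace:
  cache={'x': [2, 2, 8], 'item': [21, 34, 26]}
  cache={'x': [2, 2, 8], 'item': [21, 34, 26]}, result=23

Final answer: 23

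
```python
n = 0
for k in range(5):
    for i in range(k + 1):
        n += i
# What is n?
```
Trace:
  n=0
  n=0, k=0, i=0
  n=0, k=1, i=0
  n=1, k=1, i=1
  n=1, k=2, i=0
  n=2, k=2, i=1
  n=4, k=2, i=2
  n=4, k=3, i=0
  n=5, k=3, i=1
  n=7, k=3, i=2
  n=10, k=3, i=3
  n=10, k=4, i=0
  n=11, k=4, i=1
  n=13, k=4, i=2
  n=16, k=4, i=3
  n=20, k=4, i=4

Final answer: 20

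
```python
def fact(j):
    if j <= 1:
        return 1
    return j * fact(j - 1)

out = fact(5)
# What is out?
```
Call trace:
fact(j=5)
  fact(j=4)
    fact(j=3)
      fact(j=2)
        fact(j=1)
        -> return 1
      -> return 2
    -> return 6
  -> return 24
-> return 120

Final answer: 120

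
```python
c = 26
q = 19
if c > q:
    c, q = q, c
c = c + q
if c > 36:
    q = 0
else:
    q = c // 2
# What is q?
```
Trace:
  c=26
  c=26, q=19
  c=19, q=26
  c=45, q=26
  c=45, q=0

Final answer: 0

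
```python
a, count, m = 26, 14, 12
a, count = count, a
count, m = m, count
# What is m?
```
Trace:
  a=26, count=14, m=12
  a=14, count=26, m=12
  a=14, count=12, m=26

Final answer: 26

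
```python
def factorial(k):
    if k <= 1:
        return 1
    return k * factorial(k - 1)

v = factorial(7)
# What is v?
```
Call trace:
factorial(k=7)
  factorial(k=6)
    factorial(k=5)
      factorial(k=4)
        factorial(k=3)
          factorial(k=2)
            factorial(k=1)
            -> return 1
          -> return 2
        -> return 6
      -> return 24
    -> return 120
  -> return 720
-> return 5040

Final answer: 5040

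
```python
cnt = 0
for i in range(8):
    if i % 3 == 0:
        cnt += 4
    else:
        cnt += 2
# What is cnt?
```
Trace:
  cnt=0
  cnt=4, i=0
  cnt=6, i=1
  cnt=8, i=2
  cnt=12, i=3
  cnt=14, i=4
  cnt=16, i=5
  cnt=20, i=6
  cnt=22, i=7

Final answer: 22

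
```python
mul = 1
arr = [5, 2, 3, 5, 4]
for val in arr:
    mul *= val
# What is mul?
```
Trace:
  mul=1
  mul=5, val=5
  mul=10, val=2
  mul=30, val=3
  mul=150, val=5
  mul=600, val=4

Final answer: 600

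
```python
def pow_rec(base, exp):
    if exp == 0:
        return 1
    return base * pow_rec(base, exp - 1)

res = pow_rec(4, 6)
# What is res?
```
Call trace:
pow_rec(base=4, exp=6)
  pow_rec(base=4, exp=5)
    pow_rec(base=4, exp=4)
      pow_rec(base=4, exp=3)
        pow_rec(base=4, exp=2)
          pow_rec(base=4, exp=1)
            pow_rec(base=4, exp=0)
            -> return 1
          -> return 4
        -> return 16
      -> return 64
    -> return 256
  -> return 1024
-> return 4096

Final answer: 4096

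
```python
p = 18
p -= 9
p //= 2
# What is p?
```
Trace:
  p=18
  p=9
  p=4

Final answer: 4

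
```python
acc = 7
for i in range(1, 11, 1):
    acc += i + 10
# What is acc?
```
Trace:
  acc=7
  acc=18, i=1
  acc=30, i=2
  acc=43, i=3
  acc=57, i=4
  acc=72, i=5
  acc=88, i=6
  acc=105, i=7
  acc=123, i=8
  acc=142, i=9
  acc=162, i=10

Final answer: 162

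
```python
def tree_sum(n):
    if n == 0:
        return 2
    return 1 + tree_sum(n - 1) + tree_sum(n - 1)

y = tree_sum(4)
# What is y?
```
Call trace (a repeated sub-call is expanded the first time; later identical calls just restate its return value):
tree_sum(n=4)
  tree_sum(n=3)
    tree_sum(n=2)
      tree_sum(n=1)
        tree_sum(n=0)
        -> return 2
        tree_sum(n=0)
        -> return 2
      -> return 5
      tree_sum(n=1) -> return 5  (same call as traced above)
    -> return 11
    tree_sum(n=2) -> return 11  (same call as traced above)
  -> return 23
  tree_sum(n=3) -> return 23  (same call as traced above)
-> return 47

Final answer: 47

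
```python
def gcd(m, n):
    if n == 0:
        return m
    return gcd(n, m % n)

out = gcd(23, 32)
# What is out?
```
Call trace:
gcd(m=23, n=32)
  gcd(m=32, n=23)
    gcd(m=23, n=9)
      gcd(m=9, n=5)
        gcd(m=5, n=4)
          gcd(m=4, n=1)
            gcd(m=1, n=0)
            -> return 1
          -> return 1
        -> return 1
      -> return 1
    -> return 1
  -> return 1
-> return 1

Final answer: 1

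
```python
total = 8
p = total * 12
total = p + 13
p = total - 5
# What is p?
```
Trace:
  total=8
  total=8, p=96
  total=109, p=96
  total=109, p=104

Final answer: 104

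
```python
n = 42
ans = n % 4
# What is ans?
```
Trace:
  n=42
  n=42, ans=2

Final answer: 2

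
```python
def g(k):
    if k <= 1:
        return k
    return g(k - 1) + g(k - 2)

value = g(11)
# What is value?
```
Call trace (a repeated sub-call is expanded the first time; later identical calls just restate its return value):
g(k=11)
  g(k=10)
    g(k=9)
      g(k=8)
        g(k=7)
          g(k=6)
            g(k=5)
              g(k=4)
                g(k=3)
                  g(k=2)
                    g(k=1)
                    -> return 1
                    g(k=0)
                    -> return 0
                  -> return 1
                  g(k=1)
                  -> return 1
                -> return 2
                g(k=2) -> return 1  (same call as traced above)
              -> return 3
              g(k=3) -> return 2  (same call as traced above)
            -> return 5
            g(k=4) -> return 3  (same call as traced above)
          -> return 8
          g(k=5) -> return 5  (same call as traced above)
        -> return 13
        g(k=6) -> return 8  (same call as traced above)
      -> return 21
      g(k=7) -> return 13  (same call as traced above)
    -> return 34
    g(k=8) -> return 21  (same call as traced above)
  -> return 55
  g(k=9) -> return 34  (same call as traced above)
-> return 89

Final answer: 89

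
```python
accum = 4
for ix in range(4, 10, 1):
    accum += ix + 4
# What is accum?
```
Trace:
  accum=4
  accum=12, ix=4
  accum=21, ix=5
  accum=31, ix=6
  accum=42, ix=7
  accum=54, ix=8
  accum=67, ix=9

Final answer: 67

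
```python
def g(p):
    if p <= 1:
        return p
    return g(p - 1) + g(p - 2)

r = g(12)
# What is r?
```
Call trace (a repeated sub-call is expanded the first time; later identical calls just restate its return value):
g(p=12)
  g(p=11)
    g(p=10)
      g(p=9)
        g(p=8)
          g(p=7)
            g(p=6)
              g(p=5)
                g(p=4)
                  g(p=3)
                    g(p=2)
                      g(p=1)
                      -> return 1
                      g(p=0)
                      -> return 0
                    -> return 1
                    g(p=1)
                    -> return 1
                  -> return 2
                  g(p=2) -> return 1  (same call as traced above)
                -> return 3
                g(p=3) -> return 2  (same call as traced above)
              -> return 5
              g(p=4) -> return 3  (same call as traced above)
            -> return 8
            g(p=5) -> return 5  (same call as traced above)
          -> return 13
          g(p=6) -> return 8  (same call as traced above)
        -> return 21
        g(p=7) -> return 13  (same call as traced above)
      -> return 34
      g(p=8) -> return 21  (same call as traced above)
    -> return 55
    g(p=9) -> return 34  (same call as traced above)
  -> return 89
  g(p=10) -> return 55  (same call as traced above)
-> return 144

Final answer: 144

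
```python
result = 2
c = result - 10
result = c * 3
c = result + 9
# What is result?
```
Trace:
  result=2
  result=2, c=-8
  result=-24, c=-8
  result=-24, c=-15

Final answer: -24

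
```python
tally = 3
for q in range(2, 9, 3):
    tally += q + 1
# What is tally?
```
Trace:
  tally=3
  tally=6, q=2
  tally=12, q=5
  tally=21, q=8

Final answer: 21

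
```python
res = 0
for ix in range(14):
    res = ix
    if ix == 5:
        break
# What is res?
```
Trace:
  res=0
  res=0, ix=0
  res=1, ix=1
  res=2, ix=2
  res=3, ix=3
  res=4, ix=4
  res=5, ix=5

Final answer: 5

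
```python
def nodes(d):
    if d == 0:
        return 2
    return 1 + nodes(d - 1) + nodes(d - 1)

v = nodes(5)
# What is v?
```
Call trace (a repeated sub-call is expanded the first time; later identical calls just restate its return value):
nodes(d=5)
  nodes(d=4)
    nodes(d=3)
      nodes(d=2)
        nodes(d=1)
          nodes(d=0)
          -> return 2
          nodes(d=0)
          -> return 2
        -> return 5
        nodes(d=1) -> return 5  (same call as traced above)
      -> return 11
      nodes(d=2) -> return 11  (same call as traced above)
    -> return 23
    nodes(d=3) -> return 23  (same call as traced above)
  -> return 47
  nodes(d=4) -> return 47  (same call as traced above)
-> return 95

Final answer: 95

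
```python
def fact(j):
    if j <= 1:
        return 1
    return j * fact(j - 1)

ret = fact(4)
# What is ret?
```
Call trace:
fact(j=4)
  fact(j=3)
    fact(j=2)
      fact(j=1)
      -> return 1
    -> return 2
  -> return 6
-> return 24

Final answer: 24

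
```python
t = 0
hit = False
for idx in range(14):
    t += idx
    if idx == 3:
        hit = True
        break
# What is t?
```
Trace:
  t=0
  t=0, hit=False
  t=0, hit=False, idx=0
  t=1, hit=False, idx=1
  t=3, hit=False, idx=2
  t=6, hit=True, idx=3

Final answer: 6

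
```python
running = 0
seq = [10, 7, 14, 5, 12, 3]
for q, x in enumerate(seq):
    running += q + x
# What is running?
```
Trace:
  running=0
  running=10, q=0, x=10
  running=18, q=1, x=7
  running=34, q=2, x=14
  running=42, q=3, x=5
  running=58, q=4, x=12
  running=66, q=5, x=3

Final answer: 66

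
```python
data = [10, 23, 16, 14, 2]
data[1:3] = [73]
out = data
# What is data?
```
Trace:
  data=[10, 23, 16, 14, 2]
  data=[10, 73, 14, 2]
  data=[10, 73, 14, 2], out=[10, 73, 14, 2]

Final answer: [10, 73, 14, 2]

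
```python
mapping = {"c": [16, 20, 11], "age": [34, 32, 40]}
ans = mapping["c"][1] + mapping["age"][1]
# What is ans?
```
Trace:
  mapping={'c': [16, 20, 11], 'age': [34, 32, 40]}
  mapping={'c': [16, 20, 11], 'age': [34, 32, 40]}, ans=52

Final answer: 52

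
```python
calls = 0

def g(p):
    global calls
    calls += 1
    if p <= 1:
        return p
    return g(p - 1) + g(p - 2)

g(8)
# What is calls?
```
Call trace (a repeated sub-call is expanded the first time; later identical calls just restate its return value):
g(p=8)
  g(p=7)
    g(p=6)
      g(p=5)
        g(p=4)
          g(p=3)
            g(p=2)
              g(p=1)
              -> return 1
              g(p=0)
              -> return 0
            -> return 1
            g(p=1)
            -> return 1
          -> return 2
          g(p=2) -> return 1  (same call as traced above)
        -> return 3
        g(p=3) -> return 2  (same call as traced above)
      -> return 5
      g(p=4) -> return 3  (same call as traced above)
    -> return 8
    g(p=5) -> return 5  (same call as traced above)
  -> return 13
  g(p=6) -> return 8  (same call as traced above)
-> return 21

calls is incremented once per call, so count the calls in each subtree. Let C(p) = number of calls made by g(p).
C(0) = C(1) = 1 (base case, no recursion); C(p) = 1 + C(p - 1) + C(p - 2) otherwise.
C(2) = 1 + C(1) + C(0) = 1 + 1 + 1 = 3
C(3) = 1 + C(2) + C(1) = 1 + 3 + 1 = 5
C(4) = 1 + C(3) + C(2) = 1 + 5 + 3 = 9
C(5) = 1 + C(4) + C(3) = 1 + 9 + 5 = 15
C(6) = 1 + C(5) + C(4) = 1 + 15 + 9 = 25
C(7) = 1 + C(6) + C(5) = 1 + 25 + 15 = 41
C(8) = 1 + C(7) + C(6) = 1 + 41 + 25 = 67
calls = C(8) = 67

Final answer: 67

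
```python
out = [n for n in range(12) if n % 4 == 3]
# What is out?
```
Trace:
  n=0
  n=1
  n=2
  n=3
  n=4
  n=5
  n=6
  n=7
  n=8
  n=9
  n=10
  n=11
  out=[3, 7, 11]

Final answer: [3, 7, 11]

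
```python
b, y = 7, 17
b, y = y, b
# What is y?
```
Trace:
  b=7, y=17
  b=17, y=7

Final answer: 7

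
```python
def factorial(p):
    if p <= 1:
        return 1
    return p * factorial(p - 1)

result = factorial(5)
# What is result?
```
Call trace:
factorial(p=5)
  factorial(p=4)
    factorial(p=3)
      factorial(p=2)
        factorial(p=1)
        -> return 1
      -> return 2
    -> return 6
  -> return 24
-> return 120

Final answer: 120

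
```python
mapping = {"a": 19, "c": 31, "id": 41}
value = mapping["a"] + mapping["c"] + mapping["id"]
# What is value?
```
Trace:
  mapping={'a': 19, 'c': 31, 'id': 41}
  mapping={'a': 19, 'c': 31, 'id': 41}, value=91

Final answer: 91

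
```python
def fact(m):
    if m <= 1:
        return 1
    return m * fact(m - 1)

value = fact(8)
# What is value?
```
Call trace:
fact(m=8)
  fact(m=7)
    fact(m=6)
      fact(m=5)
        fact(m=4)
          fact(m=3)
            fact(m=2)
              fact(m=1)
              -> return 1
            -> return 2
          -> return 6
        -> return 24
      -> return 120
    -> return 720
  -> return 5040
-> return 40320

Final answer: 40320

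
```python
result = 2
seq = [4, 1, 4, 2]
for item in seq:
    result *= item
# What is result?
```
Trace:
  result=2
  result=8, item=4
  result=8, item=1
  result=32, item=4
  result=64, item=2

Final answer: 64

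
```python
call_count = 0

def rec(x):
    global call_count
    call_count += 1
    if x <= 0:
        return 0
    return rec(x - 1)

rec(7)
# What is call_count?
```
Call trace:
rec(x=7)
  rec(x=6)
    rec(x=5)
      rec(x=4)
        rec(x=3)
          rec(x=2)
            rec(x=1)
              rec(x=0)
              -> return 0
            -> return 0
          -> return 0
        -> return 0
      -> return 0
    -> return 0
  -> return 0
-> return 0

call_count is incremented once per call. rec is entered once for each x = 7, 6, 5, 4, 3, 2, 1, 0 (the x <= 0 call returns without recursing), i.e. 7 + 1 calls.
call_count = 8

Final answer: 8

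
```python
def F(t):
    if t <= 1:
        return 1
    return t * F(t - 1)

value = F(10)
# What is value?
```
Call trace:
F(t=10)
  F(t=9)
    F(t=8)
      F(t=7)
        F(t=6)
          F(t=5)
            F(t=4)
              F(t=3)
                F(t=2)
                  F(t=1)
                  -> return 1
                -> return 2
              -> return 6
            -> return 24
          -> return 120
        -> return 720
      -> return 5040
    -> return 40320
  -> return 362880
-> return 3628800

Final answer: 3628800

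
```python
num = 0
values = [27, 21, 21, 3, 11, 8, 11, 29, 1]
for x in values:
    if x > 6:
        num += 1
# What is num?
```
Trace:
  num=0
  num=1, x=27
  num=2, x=21
  num=3, x=21
  num=3, x=3
  num=4, x=11
  num=5, x=8
  num=6, x=11
  num=7, x=29
  num=7, x=1

Final answer: 7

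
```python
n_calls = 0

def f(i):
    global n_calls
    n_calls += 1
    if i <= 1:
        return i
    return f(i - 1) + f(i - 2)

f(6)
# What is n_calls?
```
Call trace (a repeated sub-call is expanded the first time; later identical calls just restate its return value):
f(i=6)
  f(i=5)
    f(i=4)
      f(i=3)
        f(i=2)
          f(i=1)
          -> return 1
          f(i=0)
          -> return 0
        -> return 1
        f(i=1)
        -> return 1
      -> return 2
      f(i=2) -> return 1  (same call as traced above)
    -> return 3
    f(i=3) -> return 2  (same call as traced above)
  -> return 5
  f(i=4) -> return 3  (same call as traced above)
-> return 8

n_calls is incremented once per call, so count the calls in each subtree. Let C(i) = number of calls made by f(i).
C(0) = C(1) = 1 (base case, no recursion); C(i) = 1 + C(i - 1) + C(i - 2) otherwise.
C(2) = 1 + C(1) + C(0) = 1 + 1 + 1 = 3
C(3) = 1 + C(2) + C(1) = 1 + 3 + 1 = 5
C(4) = 1 + C(3) + C(2) = 1 + 5 + 3 = 9
C(5) = 1 + C(4) + C(3) = 1 + 9 + 5 = 15
C(6) = 1 + C(5) + C(4) = 1 + 15 + 9 = 25
n_calls = C(6) = 25

Final answer: 25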